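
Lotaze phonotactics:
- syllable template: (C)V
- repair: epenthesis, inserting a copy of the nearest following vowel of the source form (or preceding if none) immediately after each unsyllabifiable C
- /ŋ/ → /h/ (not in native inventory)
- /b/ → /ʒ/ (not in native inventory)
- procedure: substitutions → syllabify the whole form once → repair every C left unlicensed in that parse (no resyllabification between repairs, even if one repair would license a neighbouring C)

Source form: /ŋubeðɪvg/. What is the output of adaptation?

huʒeðɪvɪgɪ

Substitution: /ŋ/ → /h/, /b/ → /ʒ/, giving /huʒeðɪvg/.
The consonants /v/, /g/ cannot be parsed into a legal (C)V syllable (no codas are permitted; onsets are limited to one consonant).
Each unlicensed consonant becomes the onset of a new syllable: /v/ → /vɪ/, /g/ → /gɪ/.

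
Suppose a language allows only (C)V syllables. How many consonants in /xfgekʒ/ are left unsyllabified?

The consonants /x/, /f/, /k/, /ʒ/ cannot be parsed into a legal (C)V syllable (no codas are permitted; onsets are limited to one consonant).

4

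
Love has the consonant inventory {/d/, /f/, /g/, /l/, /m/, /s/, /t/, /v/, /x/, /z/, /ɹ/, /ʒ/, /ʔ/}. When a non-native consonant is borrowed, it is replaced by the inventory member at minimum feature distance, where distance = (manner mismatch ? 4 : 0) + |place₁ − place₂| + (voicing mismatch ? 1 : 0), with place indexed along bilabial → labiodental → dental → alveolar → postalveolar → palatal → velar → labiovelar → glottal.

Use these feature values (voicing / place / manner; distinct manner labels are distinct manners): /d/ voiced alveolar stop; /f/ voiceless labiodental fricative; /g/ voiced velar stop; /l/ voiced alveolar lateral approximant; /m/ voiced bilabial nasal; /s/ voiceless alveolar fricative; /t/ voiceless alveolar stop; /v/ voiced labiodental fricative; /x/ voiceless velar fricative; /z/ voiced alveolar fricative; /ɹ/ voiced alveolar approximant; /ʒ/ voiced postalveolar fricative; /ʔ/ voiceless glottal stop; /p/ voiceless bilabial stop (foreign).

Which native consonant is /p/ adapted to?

/t/ is closest: same manner (stop), place distance 3 (bilabial→alveolar), same voicing; total 3. Next closest is /d/ at distance 4.

t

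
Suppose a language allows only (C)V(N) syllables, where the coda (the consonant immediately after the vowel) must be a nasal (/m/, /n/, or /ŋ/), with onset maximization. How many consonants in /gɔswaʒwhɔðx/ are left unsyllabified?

5

Under (C)V(N), the unsyllabifiable consonants are /s/, /ʒ/, /w/, /ð/, /x/ (only a nasal (/m/, /n/, or /ŋ/) is licensed in coda position; onsets are limited to one consonant).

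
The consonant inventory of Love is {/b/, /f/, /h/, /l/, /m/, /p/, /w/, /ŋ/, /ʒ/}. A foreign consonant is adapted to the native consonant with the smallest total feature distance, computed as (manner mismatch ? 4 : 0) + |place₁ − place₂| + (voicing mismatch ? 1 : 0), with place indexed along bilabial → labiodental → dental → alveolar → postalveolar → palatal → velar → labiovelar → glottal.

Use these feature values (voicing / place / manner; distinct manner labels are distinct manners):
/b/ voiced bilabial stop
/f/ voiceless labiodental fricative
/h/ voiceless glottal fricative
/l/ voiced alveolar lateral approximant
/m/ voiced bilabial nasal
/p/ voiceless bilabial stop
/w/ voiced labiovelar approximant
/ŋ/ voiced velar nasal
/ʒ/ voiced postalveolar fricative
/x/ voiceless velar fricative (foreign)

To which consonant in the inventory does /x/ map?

/h/ is closest: same manner (fricative), place distance 2 (velar→glottal), same voicing; total 2. Next closest is /ʒ/ at distance 3.

h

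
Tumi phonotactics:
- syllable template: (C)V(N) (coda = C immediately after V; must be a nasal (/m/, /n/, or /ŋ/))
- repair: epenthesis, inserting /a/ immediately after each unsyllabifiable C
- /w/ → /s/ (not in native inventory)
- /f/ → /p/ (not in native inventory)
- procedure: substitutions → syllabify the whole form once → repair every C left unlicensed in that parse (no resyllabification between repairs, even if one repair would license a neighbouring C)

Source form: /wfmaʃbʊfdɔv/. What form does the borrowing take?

sapamaʃabʊpadɔva

Substitution: /w/ → /s/, /f/ → /p/, giving /spmaʃbʊpdɔv/.
The consonants /s/, /p/, /ʃ/, /p/, /v/ cannot be parsed into a legal (C)V(N) syllable (only a nasal (/m/, /n/, or /ŋ/) is licensed in coda position; onsets are limited to one consonant).
Each unlicensed consonant becomes the onset of a new syllable: /s/ → /sa/, /p/ → /pa/, /ʃ/ → /ʃa/, /p/ → /pa/, /v/ → /va/.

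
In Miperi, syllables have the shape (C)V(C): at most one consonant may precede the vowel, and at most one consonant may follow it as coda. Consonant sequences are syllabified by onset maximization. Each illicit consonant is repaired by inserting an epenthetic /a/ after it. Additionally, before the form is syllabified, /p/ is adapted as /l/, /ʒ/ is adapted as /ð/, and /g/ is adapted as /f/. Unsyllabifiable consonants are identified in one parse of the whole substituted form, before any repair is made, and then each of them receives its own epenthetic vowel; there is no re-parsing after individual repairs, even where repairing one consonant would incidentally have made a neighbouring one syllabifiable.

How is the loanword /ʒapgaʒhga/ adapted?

Substitution: /ʒ/ → /ð/, /p/ → /l/, /g/ → /f/, giving /ðalfaðhfa/.
The consonants /h/ cannot be parsed into a legal (C)V(C) syllable (at most one coda consonant is licensed; onsets are limited to one consonant).
Epenthesis after each stranded consonant: /h/ → /ha/.

ðalfaðhafa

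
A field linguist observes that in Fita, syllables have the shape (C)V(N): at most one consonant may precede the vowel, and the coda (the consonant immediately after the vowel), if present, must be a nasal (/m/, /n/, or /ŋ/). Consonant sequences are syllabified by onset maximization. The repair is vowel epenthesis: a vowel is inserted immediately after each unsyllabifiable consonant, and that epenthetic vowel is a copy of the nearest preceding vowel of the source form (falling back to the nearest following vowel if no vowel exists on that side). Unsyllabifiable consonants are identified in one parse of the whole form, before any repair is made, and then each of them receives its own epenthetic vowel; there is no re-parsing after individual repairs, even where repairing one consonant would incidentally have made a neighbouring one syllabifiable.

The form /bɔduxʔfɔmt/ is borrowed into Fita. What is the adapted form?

bɔduxuʔufɔmtɔ

Syllabifying with onset maximization leaves /x/, /ʔ/, /t/ stranded (only a nasal (/m/, /n/, or /ŋ/) is licensed in coda position; onsets are limited to one consonant).
Epenthesis after each stranded consonant: /x/ → /xu/, /ʔ/ → /ʔu/, /t/ → /tɔ/.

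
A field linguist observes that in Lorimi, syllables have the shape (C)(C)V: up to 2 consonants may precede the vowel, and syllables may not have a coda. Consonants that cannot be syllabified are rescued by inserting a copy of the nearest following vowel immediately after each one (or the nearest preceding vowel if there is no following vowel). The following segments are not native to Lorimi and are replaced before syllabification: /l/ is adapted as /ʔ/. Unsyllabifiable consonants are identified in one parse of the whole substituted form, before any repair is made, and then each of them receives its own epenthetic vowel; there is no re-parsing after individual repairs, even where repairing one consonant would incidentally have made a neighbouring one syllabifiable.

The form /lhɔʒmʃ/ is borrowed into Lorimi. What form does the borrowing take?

Substitution: /l/ → /ʔ/, giving /ʔhɔʒmʃ/.
The consonants /ʒ/, /m/, /ʃ/ cannot be parsed into a legal (C)(C)V syllable (no codas are permitted; onsets may contain at most 2 consonants).
Each unlicensed consonant becomes the onset of a new syllable: /ʒ/ → /ʒɔ/, /m/ → /mɔ/, /ʃ/ → /ʃɔ/.

ʔhɔʒɔmɔʃɔ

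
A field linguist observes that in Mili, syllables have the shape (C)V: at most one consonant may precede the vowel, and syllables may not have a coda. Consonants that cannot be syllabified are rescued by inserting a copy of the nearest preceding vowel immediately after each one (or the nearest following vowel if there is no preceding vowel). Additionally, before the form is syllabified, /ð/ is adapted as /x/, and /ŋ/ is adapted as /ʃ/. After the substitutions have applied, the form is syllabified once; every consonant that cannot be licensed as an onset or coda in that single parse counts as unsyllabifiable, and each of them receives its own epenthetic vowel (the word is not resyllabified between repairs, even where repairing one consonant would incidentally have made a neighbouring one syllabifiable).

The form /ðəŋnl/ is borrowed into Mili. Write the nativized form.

Substitution: /ð/ → /x/, /ŋ/ → /ʃ/, giving /xəʃnl/.
Under (C)V, the unsyllabifiable consonants are /ʃ/, /n/, /l/ (no codas are permitted; onsets are limited to one consonant).
Inserting the epenthetic vowel yields /ʃ/ → /ʃə/, /n/ → /nə/, /l/ → /lə/.

xəʃənələ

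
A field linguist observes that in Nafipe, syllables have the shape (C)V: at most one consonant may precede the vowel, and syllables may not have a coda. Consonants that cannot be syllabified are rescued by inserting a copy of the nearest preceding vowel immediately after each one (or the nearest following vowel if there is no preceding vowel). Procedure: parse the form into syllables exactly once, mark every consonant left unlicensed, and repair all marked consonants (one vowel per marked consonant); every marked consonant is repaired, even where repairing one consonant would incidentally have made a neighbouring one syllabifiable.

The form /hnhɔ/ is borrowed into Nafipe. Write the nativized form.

hɔnɔhɔ

Syllabifying with onset maximization leaves /h/, /n/ stranded (no codas are permitted; onsets are limited to one consonant).
Epenthesis after each stranded consonant: /h/ → /hɔ/, /n/ → /nɔ/.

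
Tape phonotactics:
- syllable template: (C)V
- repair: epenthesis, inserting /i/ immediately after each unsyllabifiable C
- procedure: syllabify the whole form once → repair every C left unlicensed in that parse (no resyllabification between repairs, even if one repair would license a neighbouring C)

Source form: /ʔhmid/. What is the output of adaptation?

Syllabifying with onset maximization leaves /ʔ/, /h/, /d/ stranded (no codas are permitted; onsets are limited to one consonant).
Epenthesis after each stranded consonant: /ʔ/ → /ʔi/, /h/ → /hi/, /d/ → /di/.

ʔihimidi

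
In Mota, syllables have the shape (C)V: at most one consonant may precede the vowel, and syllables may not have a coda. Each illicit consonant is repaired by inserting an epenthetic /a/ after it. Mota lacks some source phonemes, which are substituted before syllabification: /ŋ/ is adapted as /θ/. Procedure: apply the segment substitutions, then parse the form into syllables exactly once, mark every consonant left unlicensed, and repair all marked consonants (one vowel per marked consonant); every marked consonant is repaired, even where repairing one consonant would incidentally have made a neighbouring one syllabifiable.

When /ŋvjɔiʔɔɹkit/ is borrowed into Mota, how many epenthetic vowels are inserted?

4

After substitution the input is /θvjɔiʔɔɹkit/.
The unsyllabifiable consonants are /θ/, /v/, /ɹ/, /t/; each receives one epenthetic vowel.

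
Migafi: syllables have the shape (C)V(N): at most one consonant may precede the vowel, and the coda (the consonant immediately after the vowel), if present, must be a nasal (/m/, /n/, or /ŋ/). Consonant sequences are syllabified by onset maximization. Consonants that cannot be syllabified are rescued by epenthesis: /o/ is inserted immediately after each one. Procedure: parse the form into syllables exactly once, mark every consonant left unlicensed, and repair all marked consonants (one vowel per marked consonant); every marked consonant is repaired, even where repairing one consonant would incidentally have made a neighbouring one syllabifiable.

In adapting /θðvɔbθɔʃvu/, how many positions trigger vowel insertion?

4

The unsyllabifiable consonants are /θ/, /ð/, /b/, /ʃ/; each receives one epenthetic vowel.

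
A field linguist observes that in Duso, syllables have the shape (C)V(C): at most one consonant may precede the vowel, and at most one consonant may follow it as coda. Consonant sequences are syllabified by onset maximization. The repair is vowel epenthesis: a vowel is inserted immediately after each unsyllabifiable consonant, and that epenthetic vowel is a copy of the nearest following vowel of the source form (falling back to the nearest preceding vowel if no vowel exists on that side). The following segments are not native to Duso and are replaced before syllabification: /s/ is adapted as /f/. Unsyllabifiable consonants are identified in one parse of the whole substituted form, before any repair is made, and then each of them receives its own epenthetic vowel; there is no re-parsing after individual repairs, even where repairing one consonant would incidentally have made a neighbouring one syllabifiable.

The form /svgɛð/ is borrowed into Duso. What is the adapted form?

Substitution: /s/ → /f/, giving /fvgɛð/.
Syllabifying with onset maximization leaves /f/, /v/ stranded (at most one coda consonant is licensed; onsets are limited to one consonant).
Inserting the epenthetic vowel yields /f/ → /fɛ/, /v/ → /vɛ/.

fɛvɛgɛð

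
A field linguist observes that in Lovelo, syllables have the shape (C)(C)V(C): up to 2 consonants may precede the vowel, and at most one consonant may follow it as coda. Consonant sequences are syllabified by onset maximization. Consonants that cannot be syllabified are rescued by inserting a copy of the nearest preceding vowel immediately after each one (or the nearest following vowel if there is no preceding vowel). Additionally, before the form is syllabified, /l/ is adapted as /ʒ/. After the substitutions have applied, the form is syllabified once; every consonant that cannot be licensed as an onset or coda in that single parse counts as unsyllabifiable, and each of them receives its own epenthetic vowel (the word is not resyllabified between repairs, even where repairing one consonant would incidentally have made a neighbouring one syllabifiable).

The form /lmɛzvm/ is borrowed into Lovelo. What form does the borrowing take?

Substitution: /l/ → /ʒ/, giving /ʒmɛzvm/.
Under (C)(C)V(C), the unsyllabifiable consonants are /v/, /m/ (at most one coda consonant is licensed; onsets may contain at most 2 consonants).
Inserting the epenthetic vowel yields /v/ → /vɛ/, /m/ → /mɛ/.

ʒmɛzvɛmɛ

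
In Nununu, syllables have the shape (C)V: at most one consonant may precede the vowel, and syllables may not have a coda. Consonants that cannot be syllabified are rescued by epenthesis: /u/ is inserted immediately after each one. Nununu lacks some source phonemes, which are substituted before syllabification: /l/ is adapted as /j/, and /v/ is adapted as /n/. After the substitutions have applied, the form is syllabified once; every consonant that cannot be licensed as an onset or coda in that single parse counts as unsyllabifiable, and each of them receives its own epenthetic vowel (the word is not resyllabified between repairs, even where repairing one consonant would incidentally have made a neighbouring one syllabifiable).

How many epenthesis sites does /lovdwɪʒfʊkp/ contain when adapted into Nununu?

5

After substitution the input is /jondwɪʒfʊkp/.
The unsyllabifiable consonants are /n/, /d/, /ʒ/, /k/, /p/; each receives one epenthetic vowel.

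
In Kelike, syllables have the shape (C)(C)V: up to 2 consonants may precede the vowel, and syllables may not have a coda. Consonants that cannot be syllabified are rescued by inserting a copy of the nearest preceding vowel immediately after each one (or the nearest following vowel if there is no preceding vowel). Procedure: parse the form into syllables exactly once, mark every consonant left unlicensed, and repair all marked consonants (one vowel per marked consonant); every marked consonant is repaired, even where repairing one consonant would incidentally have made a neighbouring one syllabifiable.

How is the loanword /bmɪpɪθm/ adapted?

The consonants /θ/, /m/ cannot be parsed into a legal (C)(C)V syllable (no codas are permitted; onsets may contain at most 2 consonants).
Epenthesis after each stranded consonant: /θ/ → /θɪ/, /m/ → /mɪ/.

bmɪpɪθɪmɪ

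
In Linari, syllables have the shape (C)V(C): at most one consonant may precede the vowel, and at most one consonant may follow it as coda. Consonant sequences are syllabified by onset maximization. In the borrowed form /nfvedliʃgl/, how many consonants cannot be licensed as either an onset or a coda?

Syllabifying with onset maximization leaves /n/, /f/, /g/, /l/ stranded (at most one coda consonant is licensed; onsets are limited to one consonant).

4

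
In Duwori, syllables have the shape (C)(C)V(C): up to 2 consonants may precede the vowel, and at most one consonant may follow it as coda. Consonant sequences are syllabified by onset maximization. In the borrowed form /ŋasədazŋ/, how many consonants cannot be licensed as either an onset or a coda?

Syllabifying with onset maximization leaves /ŋ/ stranded (at most one coda consonant is licensed; onsets may contain at most 2 consonants).

1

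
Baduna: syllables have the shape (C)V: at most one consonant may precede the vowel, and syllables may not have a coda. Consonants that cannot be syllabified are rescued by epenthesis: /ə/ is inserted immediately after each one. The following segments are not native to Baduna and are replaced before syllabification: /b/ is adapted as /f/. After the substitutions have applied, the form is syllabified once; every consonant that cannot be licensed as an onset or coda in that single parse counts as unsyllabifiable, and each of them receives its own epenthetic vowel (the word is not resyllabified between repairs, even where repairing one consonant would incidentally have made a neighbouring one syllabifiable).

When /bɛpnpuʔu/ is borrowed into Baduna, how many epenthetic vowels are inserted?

After substitution the input is /fɛpnpuʔu/.
The unsyllabifiable consonants are /p/, /n/; each receives one epenthetic vowel.

2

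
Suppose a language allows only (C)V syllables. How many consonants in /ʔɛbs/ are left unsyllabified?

2

The consonants /b/, /s/ cannot be parsed into a legal (C)V syllable (no codas are permitted; onsets are limited to one consonant).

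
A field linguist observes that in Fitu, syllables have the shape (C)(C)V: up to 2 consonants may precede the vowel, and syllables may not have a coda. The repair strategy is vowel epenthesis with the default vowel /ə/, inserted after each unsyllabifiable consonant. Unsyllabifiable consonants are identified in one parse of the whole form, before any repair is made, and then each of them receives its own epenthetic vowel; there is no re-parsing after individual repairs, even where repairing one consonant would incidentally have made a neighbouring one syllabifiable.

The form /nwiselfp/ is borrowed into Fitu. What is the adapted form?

nwiseləfəpə

Under (C)(C)V, the unsyllabifiable consonants are /l/, /f/, /p/ (no codas are permitted; onsets may contain at most 2 consonants).
Epenthesis after each stranded consonant: /l/ → /lə/, /f/ → /fə/, /p/ → /pə/.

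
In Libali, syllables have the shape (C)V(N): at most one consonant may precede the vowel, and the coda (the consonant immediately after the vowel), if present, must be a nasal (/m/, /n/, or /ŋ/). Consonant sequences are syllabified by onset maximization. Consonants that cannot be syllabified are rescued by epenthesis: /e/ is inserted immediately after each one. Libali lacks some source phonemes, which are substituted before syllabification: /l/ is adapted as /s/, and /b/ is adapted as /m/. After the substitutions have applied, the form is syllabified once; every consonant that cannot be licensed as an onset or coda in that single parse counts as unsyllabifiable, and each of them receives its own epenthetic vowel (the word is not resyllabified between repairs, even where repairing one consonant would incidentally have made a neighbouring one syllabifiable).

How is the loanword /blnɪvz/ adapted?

Substitution: /b/ → /m/, /l/ → /s/, giving /msnɪvz/.
Under (C)V(N), the unsyllabifiable consonants are /m/, /s/, /v/, /z/ (only a nasal (/m/, /n/, or /ŋ/) is licensed in coda position; onsets are limited to one consonant).
Each unlicensed consonant becomes the onset of a new syllable: /m/ → /me/, /s/ → /se/, /v/ → /ve/, /z/ → /ze/.

mesenɪveze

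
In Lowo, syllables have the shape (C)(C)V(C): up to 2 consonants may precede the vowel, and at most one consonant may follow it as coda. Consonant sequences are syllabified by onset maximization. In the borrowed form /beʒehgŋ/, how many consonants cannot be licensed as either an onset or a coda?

Syllabifying with onset maximization leaves /g/, /ŋ/ stranded (at most one coda consonant is licensed; onsets may contain at most 2 consonants).

2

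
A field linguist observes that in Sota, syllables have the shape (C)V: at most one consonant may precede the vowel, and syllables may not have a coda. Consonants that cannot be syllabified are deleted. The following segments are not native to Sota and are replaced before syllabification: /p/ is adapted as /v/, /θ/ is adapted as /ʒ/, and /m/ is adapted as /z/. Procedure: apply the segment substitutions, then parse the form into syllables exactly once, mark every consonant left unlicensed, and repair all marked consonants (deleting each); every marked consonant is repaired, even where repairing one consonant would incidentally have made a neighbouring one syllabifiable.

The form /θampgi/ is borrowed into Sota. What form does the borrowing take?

ʒagi

Substitution: /θ/ → /ʒ/, /m/ → /z/, /p/ → /v/, giving /ʒazvgi/.
The consonants /z/, /v/ cannot be parsed into a legal (C)V syllable (no codas are permitted; onsets are limited to one consonant).
Each unlicensed consonant is deleted: /z/, /v/.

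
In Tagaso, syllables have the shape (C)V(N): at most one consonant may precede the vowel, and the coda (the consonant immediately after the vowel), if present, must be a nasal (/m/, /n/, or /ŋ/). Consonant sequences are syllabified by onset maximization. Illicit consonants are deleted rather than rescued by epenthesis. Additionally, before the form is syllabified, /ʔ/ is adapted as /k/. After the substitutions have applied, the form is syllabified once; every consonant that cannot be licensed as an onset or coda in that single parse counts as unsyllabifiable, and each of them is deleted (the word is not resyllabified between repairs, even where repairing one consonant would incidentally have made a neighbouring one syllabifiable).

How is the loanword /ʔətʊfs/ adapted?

Substitution: /ʔ/ → /k/, giving /kətʊfs/.
The consonants /f/, /s/ cannot be parsed into a legal (C)V(N) syllable (only a nasal (/m/, /n/, or /ŋ/) is licensed in coda position; onsets are limited to one consonant).
Each unlicensed consonant is deleted: /f/, /s/.

kətʊ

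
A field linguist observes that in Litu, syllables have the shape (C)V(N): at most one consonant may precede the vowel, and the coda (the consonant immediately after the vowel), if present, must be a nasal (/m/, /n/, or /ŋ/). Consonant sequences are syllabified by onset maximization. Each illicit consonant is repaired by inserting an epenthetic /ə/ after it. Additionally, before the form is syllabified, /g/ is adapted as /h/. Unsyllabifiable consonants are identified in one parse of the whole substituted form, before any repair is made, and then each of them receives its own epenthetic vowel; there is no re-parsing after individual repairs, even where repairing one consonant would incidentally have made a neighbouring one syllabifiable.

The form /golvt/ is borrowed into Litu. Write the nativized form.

Substitution: /g/ → /h/, giving /holvt/.
Under (C)V(N), the unsyllabifiable consonants are /l/, /v/, /t/ (only a nasal (/m/, /n/, or /ŋ/) is licensed in coda position; onsets are limited to one consonant).
Inserting the epenthetic vowel yields /l/ → /lə/, /v/ → /və/, /t/ → /tə/.

holəvətə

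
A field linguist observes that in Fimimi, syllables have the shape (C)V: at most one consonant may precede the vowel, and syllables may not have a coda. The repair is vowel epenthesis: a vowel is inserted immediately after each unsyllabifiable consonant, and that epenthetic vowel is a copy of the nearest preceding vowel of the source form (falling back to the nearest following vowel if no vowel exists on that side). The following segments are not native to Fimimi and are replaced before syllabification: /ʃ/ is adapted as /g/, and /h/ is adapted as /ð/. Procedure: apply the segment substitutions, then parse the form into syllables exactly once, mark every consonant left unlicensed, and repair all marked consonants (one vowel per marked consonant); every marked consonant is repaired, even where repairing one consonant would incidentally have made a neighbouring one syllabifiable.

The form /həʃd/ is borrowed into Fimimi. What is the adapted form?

Substitution: /h/ → /ð/, /ʃ/ → /g/, giving /ðəgd/.
Syllabifying with onset maximization leaves /g/, /d/ stranded (no codas are permitted; onsets are limited to one consonant).
Epenthesis after each stranded consonant: /g/ → /gə/, /d/ → /də/.

ðəgədə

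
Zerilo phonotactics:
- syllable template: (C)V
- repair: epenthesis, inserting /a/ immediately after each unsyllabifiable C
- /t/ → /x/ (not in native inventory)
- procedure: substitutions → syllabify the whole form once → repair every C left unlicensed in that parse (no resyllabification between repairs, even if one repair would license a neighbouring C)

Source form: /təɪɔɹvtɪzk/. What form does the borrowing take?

xəɪɔɹavaxɪzaka

Substitution: /t/ → /x/, giving /xəɪɔɹvxɪzk/.
The consonants /ɹ/, /v/, /z/, /k/ cannot be parsed into a legal (C)V syllable (no codas are permitted; onsets are limited to one consonant).
Epenthesis after each stranded consonant: /ɹ/ → /ɹa/, /v/ → /va/, /z/ → /za/, /k/ → /ka/.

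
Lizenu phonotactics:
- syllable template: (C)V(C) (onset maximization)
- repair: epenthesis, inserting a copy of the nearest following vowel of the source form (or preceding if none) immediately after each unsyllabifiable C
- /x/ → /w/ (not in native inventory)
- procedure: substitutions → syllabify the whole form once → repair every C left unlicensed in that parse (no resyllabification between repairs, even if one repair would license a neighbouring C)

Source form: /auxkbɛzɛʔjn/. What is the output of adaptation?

auwkɛbɛzɛʔjɛnɛ

Substitution: /x/ → /w/, giving /auwkbɛzɛʔjn/.
Under (C)V(C), the unsyllabifiable consonants are /k/, /j/, /n/ (at most one coda consonant is licensed; onsets are limited to one consonant).
Each unlicensed consonant becomes the onset of a new syllable: /k/ → /kɛ/, /j/ → /jɛ/, /n/ → /nɛ/.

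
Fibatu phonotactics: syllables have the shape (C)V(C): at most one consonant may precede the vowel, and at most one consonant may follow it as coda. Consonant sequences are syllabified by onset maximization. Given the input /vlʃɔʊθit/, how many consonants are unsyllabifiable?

2

Under (C)V(C), the unsyllabifiable consonants are /v/, /l/ (at most one coda consonant is licensed; onsets are limited to one consonant).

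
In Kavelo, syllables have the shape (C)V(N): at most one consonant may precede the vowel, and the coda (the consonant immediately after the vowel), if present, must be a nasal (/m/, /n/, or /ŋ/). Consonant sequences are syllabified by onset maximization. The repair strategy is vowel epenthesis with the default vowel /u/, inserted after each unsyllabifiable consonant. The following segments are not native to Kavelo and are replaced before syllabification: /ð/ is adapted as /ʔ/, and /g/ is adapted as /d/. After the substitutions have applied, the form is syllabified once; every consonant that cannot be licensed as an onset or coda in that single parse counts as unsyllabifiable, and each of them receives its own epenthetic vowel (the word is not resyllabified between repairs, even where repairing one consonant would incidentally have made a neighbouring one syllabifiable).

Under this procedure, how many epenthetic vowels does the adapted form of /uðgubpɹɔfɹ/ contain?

After substitution the input is /uʔdubpɹɔfɹ/.
The unsyllabifiable consonants are /ʔ/, /b/, /p/, /f/, /ɹ/; each receives one epenthetic vowel.

5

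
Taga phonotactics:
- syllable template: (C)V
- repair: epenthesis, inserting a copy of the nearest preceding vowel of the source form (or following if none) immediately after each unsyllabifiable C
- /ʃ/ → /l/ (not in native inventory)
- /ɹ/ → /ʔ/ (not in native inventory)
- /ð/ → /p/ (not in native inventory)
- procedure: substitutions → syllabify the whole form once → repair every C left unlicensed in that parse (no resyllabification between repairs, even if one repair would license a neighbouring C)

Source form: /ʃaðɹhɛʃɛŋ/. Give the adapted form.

lapaʔahɛlɛŋɛ

Substitution: /ʃ/ → /l/, /ð/ → /p/, /ɹ/ → /ʔ/, giving /lapʔhɛlɛŋ/.
Under (C)V, the unsyllabifiable consonants are /p/, /ʔ/, /ŋ/ (no codas are permitted; onsets are limited to one consonant).
Inserting the epenthetic vowel yields /p/ → /pa/, /ʔ/ → /ʔa/, /ŋ/ → /ŋɛ/.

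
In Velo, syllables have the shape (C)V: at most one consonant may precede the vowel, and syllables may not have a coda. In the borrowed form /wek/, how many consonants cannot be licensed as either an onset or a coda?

Under (C)V, the unsyllabifiable consonants are /k/ (no codas are permitted; onsets are limited to one consonant).

1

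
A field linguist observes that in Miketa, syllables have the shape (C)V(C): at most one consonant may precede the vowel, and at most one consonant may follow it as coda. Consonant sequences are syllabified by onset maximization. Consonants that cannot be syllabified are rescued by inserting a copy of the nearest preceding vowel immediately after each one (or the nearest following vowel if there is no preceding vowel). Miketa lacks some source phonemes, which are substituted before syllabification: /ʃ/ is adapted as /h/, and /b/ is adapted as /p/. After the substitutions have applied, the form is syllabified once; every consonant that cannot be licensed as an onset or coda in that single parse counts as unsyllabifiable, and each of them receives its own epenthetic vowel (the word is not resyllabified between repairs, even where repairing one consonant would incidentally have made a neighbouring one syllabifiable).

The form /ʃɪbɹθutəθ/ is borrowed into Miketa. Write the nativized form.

Substitution: /ʃ/ → /h/, /b/ → /p/, giving /hɪpɹθutəθ/.
The consonants /ɹ/ cannot be parsed into a legal (C)V(C) syllable (at most one coda consonant is licensed; onsets are limited to one consonant).
Inserting the epenthetic vowel yields /ɹ/ → /ɹɪ/.

hɪpɹɪθutəθ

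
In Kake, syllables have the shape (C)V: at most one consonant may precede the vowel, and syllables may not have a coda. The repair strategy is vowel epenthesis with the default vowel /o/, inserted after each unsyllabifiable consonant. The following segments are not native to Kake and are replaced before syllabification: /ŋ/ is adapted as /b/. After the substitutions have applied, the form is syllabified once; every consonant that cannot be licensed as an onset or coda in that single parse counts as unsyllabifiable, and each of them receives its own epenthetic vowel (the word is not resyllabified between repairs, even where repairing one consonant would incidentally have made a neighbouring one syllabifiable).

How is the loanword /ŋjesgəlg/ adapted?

bojesogəlogo

Substitution: /ŋ/ → /b/, giving /bjesgəlg/.
The consonants /b/, /s/, /l/, /g/ cannot be parsed into a legal (C)V syllable (no codas are permitted; onsets are limited to one consonant).
Each unlicensed consonant becomes the onset of a new syllable: /b/ → /bo/, /s/ → /so/, /l/ → /lo/, /g/ → /go/.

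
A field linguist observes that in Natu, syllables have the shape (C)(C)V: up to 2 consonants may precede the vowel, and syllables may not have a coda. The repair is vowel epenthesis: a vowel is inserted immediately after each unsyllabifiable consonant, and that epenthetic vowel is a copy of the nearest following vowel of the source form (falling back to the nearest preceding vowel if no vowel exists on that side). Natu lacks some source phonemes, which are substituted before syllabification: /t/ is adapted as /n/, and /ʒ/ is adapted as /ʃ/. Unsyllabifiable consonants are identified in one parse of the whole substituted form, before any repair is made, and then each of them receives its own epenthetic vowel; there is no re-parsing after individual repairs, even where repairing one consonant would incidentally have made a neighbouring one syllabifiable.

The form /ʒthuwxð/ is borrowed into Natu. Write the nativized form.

Substitution: /ʒ/ → /ʃ/, /t/ → /n/, giving /ʃnhuwxð/.
Syllabifying with onset maximization leaves /ʃ/, /w/, /x/, /ð/ stranded (no codas are permitted; onsets may contain at most 2 consonants).
Each unlicensed consonant becomes the onset of a new syllable: /ʃ/ → /ʃu/, /w/ → /wu/, /x/ → /xu/, /ð/ → /ðu/.

ʃunhuwuxuðu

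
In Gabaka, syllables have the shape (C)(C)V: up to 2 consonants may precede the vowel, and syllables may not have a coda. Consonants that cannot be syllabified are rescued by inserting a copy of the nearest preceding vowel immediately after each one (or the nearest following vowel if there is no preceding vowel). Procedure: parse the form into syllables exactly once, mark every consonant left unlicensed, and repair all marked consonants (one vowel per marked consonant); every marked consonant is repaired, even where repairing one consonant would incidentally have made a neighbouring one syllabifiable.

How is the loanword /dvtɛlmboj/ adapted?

dɛvtɛlɛmbojo

Syllabifying with onset maximization leaves /d/, /l/, /j/ stranded (no codas are permitted; onsets may contain at most 2 consonants).
Each unlicensed consonant becomes the onset of a new syllable: /d/ → /dɛ/, /l/ → /lɛ/, /j/ → /jo/.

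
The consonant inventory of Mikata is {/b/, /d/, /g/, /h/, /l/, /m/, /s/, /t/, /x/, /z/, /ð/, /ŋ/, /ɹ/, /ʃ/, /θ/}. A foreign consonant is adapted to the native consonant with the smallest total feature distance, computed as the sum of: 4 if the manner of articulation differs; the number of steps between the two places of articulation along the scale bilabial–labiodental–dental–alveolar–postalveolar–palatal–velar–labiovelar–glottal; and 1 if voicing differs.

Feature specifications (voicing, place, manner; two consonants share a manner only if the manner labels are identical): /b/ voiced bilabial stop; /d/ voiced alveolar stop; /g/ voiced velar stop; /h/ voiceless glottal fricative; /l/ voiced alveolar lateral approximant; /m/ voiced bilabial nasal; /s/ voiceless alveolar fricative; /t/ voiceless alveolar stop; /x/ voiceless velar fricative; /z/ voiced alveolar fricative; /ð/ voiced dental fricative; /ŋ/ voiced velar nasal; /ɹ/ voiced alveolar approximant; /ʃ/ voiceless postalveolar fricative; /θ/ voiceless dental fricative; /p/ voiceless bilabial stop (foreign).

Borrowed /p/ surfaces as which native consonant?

b

/b/ is closest: same manner (stop), place distance 0 (bilabial→bilabial), voicing differs (+1); total 1. Next closest is /t/ at distance 3.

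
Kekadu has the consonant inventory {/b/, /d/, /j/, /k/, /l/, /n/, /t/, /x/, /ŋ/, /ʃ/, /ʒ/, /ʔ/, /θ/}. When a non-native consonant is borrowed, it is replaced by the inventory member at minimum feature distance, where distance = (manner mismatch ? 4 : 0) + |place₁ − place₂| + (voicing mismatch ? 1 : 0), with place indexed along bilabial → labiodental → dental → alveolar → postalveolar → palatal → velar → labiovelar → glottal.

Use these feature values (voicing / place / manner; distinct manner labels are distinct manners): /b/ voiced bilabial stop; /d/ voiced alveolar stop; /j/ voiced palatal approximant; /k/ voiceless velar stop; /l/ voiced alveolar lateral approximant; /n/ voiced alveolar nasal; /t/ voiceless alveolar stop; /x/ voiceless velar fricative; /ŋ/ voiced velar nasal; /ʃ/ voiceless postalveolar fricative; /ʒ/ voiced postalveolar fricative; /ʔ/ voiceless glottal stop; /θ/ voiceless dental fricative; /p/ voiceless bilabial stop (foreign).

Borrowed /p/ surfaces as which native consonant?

b

/b/ is closest: same manner (stop), place distance 0 (bilabial→bilabial), voicing differs (+1); total 1. Next closest is /t/ at distance 3.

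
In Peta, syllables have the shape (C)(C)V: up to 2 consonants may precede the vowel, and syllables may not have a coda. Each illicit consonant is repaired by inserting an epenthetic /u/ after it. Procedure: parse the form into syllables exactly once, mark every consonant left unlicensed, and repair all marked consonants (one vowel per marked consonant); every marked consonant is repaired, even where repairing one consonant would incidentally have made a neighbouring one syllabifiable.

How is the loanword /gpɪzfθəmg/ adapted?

gpɪzufθəmugu

Syllabifying with onset maximization leaves /z/, /m/, /g/ stranded (no codas are permitted; onsets may contain at most 2 consonants).
Each unlicensed consonant becomes the onset of a new syllable: /z/ → /zu/, /m/ → /mu/, /g/ → /gu/.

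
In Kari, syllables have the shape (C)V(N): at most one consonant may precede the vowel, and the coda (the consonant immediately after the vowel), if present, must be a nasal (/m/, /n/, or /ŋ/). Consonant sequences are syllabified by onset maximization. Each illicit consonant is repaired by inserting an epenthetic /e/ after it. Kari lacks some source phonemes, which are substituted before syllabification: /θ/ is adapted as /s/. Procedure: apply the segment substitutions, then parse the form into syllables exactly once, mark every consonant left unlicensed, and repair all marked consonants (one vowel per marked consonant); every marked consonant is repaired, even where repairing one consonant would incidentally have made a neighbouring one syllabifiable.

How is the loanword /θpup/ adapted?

Substitution: /θ/ → /s/, giving /spup/.
The consonants /s/, /p/ cannot be parsed into a legal (C)V(N) syllable (only a nasal (/m/, /n/, or /ŋ/) is licensed in coda position; onsets are limited to one consonant).
Inserting the epenthetic vowel yields /s/ → /se/, /p/ → /pe/.

sepupe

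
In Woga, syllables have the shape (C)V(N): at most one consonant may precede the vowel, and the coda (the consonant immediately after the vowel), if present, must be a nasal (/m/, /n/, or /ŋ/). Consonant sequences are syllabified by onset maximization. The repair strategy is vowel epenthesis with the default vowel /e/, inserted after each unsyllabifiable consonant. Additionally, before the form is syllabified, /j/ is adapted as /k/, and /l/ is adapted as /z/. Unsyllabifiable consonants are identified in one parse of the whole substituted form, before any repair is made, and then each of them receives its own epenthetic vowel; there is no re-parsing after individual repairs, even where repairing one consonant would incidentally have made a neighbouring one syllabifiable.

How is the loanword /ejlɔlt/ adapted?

Substitution: /j/ → /k/, /l/ → /z/, giving /ekzɔzt/.
The consonants /k/, /z/, /t/ cannot be parsed into a legal (C)V(N) syllable (only a nasal (/m/, /n/, or /ŋ/) is licensed in coda position; onsets are limited to one consonant).
Inserting the epenthetic vowel yields /k/ → /ke/, /z/ → /ze/, /t/ → /te/.

ekezɔzete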